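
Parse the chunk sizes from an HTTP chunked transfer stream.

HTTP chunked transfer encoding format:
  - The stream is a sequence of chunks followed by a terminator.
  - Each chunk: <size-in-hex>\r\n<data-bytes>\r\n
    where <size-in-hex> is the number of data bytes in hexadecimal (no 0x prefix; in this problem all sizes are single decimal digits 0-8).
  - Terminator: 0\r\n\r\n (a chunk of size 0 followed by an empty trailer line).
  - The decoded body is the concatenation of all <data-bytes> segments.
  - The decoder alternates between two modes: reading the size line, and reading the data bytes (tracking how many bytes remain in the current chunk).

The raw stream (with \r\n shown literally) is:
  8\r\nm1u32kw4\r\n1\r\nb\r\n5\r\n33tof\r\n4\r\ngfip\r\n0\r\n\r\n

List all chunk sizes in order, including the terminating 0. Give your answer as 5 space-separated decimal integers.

Chunk 1: stream[0..1]='8' size=0x8=8, data at stream[3..11]='m1u32kw4' -> body[0..8], body so far='m1u32kw4'
Chunk 2: stream[13..14]='1' size=0x1=1, data at stream[16..17]='b' -> body[8..9], body so far='m1u32kw4b'
Chunk 3: stream[19..20]='5' size=0x5=5, data at stream[22..27]='33tof' -> body[9..14], body so far='m1u32kw4b33tof'
Chunk 4: stream[29..30]='4' size=0x4=4, data at stream[32..36]='gfip' -> body[14..18], body so far='m1u32kw4b33tofgfip'
Chunk 5: stream[38..39]='0' size=0 (terminator). Final body='m1u32kw4b33tofgfip' (18 bytes)

Answer: 8 1 5 4 0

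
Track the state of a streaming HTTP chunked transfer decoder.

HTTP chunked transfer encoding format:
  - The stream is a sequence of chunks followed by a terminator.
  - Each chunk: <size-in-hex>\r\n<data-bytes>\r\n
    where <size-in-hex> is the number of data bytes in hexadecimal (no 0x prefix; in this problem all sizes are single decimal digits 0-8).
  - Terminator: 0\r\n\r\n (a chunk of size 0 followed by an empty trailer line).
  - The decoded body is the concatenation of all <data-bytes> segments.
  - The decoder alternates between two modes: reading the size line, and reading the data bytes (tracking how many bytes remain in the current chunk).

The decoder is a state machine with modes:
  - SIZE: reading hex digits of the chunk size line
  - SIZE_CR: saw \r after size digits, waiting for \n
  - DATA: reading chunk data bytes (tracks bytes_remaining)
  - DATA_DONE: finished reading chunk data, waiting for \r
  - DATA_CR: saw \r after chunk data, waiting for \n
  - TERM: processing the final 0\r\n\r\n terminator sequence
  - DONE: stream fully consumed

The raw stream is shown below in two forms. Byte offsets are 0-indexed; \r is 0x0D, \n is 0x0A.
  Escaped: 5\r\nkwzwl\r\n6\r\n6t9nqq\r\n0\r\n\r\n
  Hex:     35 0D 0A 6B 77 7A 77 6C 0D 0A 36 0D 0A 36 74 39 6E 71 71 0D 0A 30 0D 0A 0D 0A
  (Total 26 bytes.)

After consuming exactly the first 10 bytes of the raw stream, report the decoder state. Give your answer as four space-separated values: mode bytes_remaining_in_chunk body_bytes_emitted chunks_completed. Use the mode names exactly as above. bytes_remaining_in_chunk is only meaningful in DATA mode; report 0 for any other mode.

Byte 0 = '5': mode=SIZE remaining=0 emitted=0 chunks_done=0
Byte 1 = 0x0D: mode=SIZE_CR remaining=0 emitted=0 chunks_done=0
Byte 2 = 0x0A: mode=DATA remaining=5 emitted=0 chunks_done=0
Byte 3 = 'k': mode=DATA remaining=4 emitted=1 chunks_done=0
Byte 4 = 'w': mode=DATA remaining=3 emitted=2 chunks_done=0
Byte 5 = 'z': mode=DATA remaining=2 emitted=3 chunks_done=0
Byte 6 = 'w': mode=DATA remaining=1 emitted=4 chunks_done=0
Byte 7 = 'l': mode=DATA_DONE remaining=0 emitted=5 chunks_done=0
Byte 8 = 0x0D: mode=DATA_CR remaining=0 emitted=5 chunks_done=0
Byte 9 = 0x0A: mode=SIZE remaining=0 emitted=5 chunks_done=1

Answer: SIZE 0 5 1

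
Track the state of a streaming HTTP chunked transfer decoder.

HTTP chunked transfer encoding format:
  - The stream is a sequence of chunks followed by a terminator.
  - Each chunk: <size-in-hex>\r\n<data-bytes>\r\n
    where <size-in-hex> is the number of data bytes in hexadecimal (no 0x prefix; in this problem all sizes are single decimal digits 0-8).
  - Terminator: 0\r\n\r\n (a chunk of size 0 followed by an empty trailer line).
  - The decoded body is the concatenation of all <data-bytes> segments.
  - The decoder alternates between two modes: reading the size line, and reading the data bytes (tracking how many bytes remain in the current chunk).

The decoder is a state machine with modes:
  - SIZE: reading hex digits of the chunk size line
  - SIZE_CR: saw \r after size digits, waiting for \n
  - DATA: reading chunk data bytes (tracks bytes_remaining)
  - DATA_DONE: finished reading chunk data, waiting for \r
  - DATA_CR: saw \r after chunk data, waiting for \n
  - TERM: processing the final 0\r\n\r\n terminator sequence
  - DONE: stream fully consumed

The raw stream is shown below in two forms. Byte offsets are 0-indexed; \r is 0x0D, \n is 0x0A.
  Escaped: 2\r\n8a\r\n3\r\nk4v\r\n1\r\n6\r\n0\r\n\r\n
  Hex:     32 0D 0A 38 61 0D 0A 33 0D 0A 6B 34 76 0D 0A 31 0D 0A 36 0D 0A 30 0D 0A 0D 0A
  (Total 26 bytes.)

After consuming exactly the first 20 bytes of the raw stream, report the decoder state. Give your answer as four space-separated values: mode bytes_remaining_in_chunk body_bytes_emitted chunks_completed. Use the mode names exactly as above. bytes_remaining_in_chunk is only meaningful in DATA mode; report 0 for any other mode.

Answer: DATA_CR 0 6 2

Derivation:
Byte 0 = '2': mode=SIZE remaining=0 emitted=0 chunks_done=0
Byte 1 = 0x0D: mode=SIZE_CR remaining=0 emitted=0 chunks_done=0
Byte 2 = 0x0A: mode=DATA remaining=2 emitted=0 chunks_done=0
Byte 3 = '8': mode=DATA remaining=1 emitted=1 chunks_done=0
Byte 4 = 'a': mode=DATA_DONE remaining=0 emitted=2 chunks_done=0
Byte 5 = 0x0D: mode=DATA_CR remaining=0 emitted=2 chunks_done=0
Byte 6 = 0x0A: mode=SIZE remaining=0 emitted=2 chunks_done=1
Byte 7 = '3': mode=SIZE remaining=0 emitted=2 chunks_done=1
Byte 8 = 0x0D: mode=SIZE_CR remaining=0 emitted=2 chunks_done=1
Byte 9 = 0x0A: mode=DATA remaining=3 emitted=2 chunks_done=1
Byte 10 = 'k': mode=DATA remaining=2 emitted=3 chunks_done=1
Byte 11 = '4': mode=DATA remaining=1 emitted=4 chunks_done=1
Byte 12 = 'v': mode=DATA_DONE remaining=0 emitted=5 chunks_done=1
Byte 13 = 0x0D: mode=DATA_CR remaining=0 emitted=5 chunks_done=1
Byte 14 = 0x0A: mode=SIZE remaining=0 emitted=5 chunks_done=2
Byte 15 = '1': mode=SIZE remaining=0 emitted=5 chunks_done=2
Byte 16 = 0x0D: mode=SIZE_CR remaining=0 emitted=5 chunks_done=2
Byte 17 = 0x0A: mode=DATA remaining=1 emitted=5 chunks_done=2
Byte 18 = '6': mode=DATA_DONE remaining=0 emitted=6 chunks_done=2
Byte 19 = 0x0D: mode=DATA_CR remaining=0 emitted=6 chunks_done=2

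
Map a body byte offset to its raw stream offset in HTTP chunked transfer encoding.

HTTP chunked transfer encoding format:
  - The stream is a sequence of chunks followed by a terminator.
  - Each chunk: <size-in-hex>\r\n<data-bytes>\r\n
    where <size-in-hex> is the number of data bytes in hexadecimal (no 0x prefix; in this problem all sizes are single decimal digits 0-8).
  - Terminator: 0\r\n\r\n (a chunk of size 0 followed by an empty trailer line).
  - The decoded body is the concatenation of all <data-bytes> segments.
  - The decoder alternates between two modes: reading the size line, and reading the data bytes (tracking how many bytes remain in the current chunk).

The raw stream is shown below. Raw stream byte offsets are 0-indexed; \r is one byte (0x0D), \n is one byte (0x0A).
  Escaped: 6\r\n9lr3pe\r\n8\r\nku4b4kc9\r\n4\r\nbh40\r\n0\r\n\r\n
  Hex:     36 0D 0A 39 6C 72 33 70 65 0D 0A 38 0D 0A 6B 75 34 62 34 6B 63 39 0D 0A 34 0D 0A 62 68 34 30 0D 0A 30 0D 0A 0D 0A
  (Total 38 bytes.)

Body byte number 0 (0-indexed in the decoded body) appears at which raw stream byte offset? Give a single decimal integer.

Chunk 1: stream[0..1]='6' size=0x6=6, data at stream[3..9]='9lr3pe' -> body[0..6], body so far='9lr3pe'
Chunk 2: stream[11..12]='8' size=0x8=8, data at stream[14..22]='ku4b4kc9' -> body[6..14], body so far='9lr3peku4b4kc9'
Chunk 3: stream[24..25]='4' size=0x4=4, data at stream[27..31]='bh40' -> body[14..18], body so far='9lr3peku4b4kc9bh40'
Chunk 4: stream[33..34]='0' size=0 (terminator). Final body='9lr3peku4b4kc9bh40' (18 bytes)
Body byte 0 at stream offset 3

Answer: 3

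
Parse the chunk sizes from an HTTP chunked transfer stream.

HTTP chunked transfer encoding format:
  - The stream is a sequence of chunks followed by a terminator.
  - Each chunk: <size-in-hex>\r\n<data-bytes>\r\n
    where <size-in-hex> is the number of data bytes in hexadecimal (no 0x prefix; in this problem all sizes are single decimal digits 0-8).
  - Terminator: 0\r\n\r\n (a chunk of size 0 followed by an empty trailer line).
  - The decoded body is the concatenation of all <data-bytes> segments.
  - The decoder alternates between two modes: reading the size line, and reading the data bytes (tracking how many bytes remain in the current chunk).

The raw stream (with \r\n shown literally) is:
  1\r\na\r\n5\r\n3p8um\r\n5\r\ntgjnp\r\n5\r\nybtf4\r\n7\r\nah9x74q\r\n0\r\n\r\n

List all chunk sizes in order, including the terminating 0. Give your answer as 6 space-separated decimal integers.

Answer: 1 5 5 5 7 0

Derivation:
Chunk 1: stream[0..1]='1' size=0x1=1, data at stream[3..4]='a' -> body[0..1], body so far='a'
Chunk 2: stream[6..7]='5' size=0x5=5, data at stream[9..14]='3p8um' -> body[1..6], body so far='a3p8um'
Chunk 3: stream[16..17]='5' size=0x5=5, data at stream[19..24]='tgjnp' -> body[6..11], body so far='a3p8umtgjnp'
Chunk 4: stream[26..27]='5' size=0x5=5, data at stream[29..34]='ybtf4' -> body[11..16], body so far='a3p8umtgjnpybtf4'
Chunk 5: stream[36..37]='7' size=0x7=7, data at stream[39..46]='ah9x74q' -> body[16..23], body so far='a3p8umtgjnpybtf4ah9x74q'
Chunk 6: stream[48..49]='0' size=0 (terminator). Final body='a3p8umtgjnpybtf4ah9x74q' (23 bytes)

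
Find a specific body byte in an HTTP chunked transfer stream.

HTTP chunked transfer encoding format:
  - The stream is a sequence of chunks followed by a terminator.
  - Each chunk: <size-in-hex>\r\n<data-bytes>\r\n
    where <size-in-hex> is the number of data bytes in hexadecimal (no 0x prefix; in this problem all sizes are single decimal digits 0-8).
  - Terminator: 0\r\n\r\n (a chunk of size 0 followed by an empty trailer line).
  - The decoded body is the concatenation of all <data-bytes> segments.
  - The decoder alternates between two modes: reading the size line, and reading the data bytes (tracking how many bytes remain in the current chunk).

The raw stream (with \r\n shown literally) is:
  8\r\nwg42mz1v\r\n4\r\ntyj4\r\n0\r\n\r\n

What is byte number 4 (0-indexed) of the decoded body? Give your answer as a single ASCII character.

Chunk 1: stream[0..1]='8' size=0x8=8, data at stream[3..11]='wg42mz1v' -> body[0..8], body so far='wg42mz1v'
Chunk 2: stream[13..14]='4' size=0x4=4, data at stream[16..20]='tyj4' -> body[8..12], body so far='wg42mz1vtyj4'
Chunk 3: stream[22..23]='0' size=0 (terminator). Final body='wg42mz1vtyj4' (12 bytes)
Body byte 4 = 'm'

Answer: m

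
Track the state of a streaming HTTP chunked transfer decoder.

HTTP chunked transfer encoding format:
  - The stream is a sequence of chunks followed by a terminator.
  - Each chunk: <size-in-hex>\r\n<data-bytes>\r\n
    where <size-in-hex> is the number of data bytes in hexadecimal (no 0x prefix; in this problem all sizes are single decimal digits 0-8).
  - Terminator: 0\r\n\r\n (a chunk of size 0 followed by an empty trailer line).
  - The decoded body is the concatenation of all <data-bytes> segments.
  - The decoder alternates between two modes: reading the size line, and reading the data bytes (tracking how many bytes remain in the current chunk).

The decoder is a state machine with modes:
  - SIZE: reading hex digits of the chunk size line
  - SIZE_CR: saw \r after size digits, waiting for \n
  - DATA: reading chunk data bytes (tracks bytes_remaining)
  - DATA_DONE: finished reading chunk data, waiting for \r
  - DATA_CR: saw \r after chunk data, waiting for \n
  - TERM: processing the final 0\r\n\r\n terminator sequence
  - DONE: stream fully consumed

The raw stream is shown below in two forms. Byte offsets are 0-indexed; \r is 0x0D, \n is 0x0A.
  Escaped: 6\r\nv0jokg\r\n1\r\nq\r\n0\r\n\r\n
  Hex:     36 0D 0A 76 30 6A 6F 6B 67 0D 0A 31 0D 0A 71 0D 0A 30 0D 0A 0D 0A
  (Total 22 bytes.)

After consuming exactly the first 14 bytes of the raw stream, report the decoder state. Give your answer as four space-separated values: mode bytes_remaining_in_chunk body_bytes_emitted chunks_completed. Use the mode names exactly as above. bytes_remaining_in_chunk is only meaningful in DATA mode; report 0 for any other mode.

Answer: DATA 1 6 1

Derivation:
Byte 0 = '6': mode=SIZE remaining=0 emitted=0 chunks_done=0
Byte 1 = 0x0D: mode=SIZE_CR remaining=0 emitted=0 chunks_done=0
Byte 2 = 0x0A: mode=DATA remaining=6 emitted=0 chunks_done=0
Byte 3 = 'v': mode=DATA remaining=5 emitted=1 chunks_done=0
Byte 4 = '0': mode=DATA remaining=4 emitted=2 chunks_done=0
Byte 5 = 'j': mode=DATA remaining=3 emitted=3 chunks_done=0
Byte 6 = 'o': mode=DATA remaining=2 emitted=4 chunks_done=0
Byte 7 = 'k': mode=DATA remaining=1 emitted=5 chunks_done=0
Byte 8 = 'g': mode=DATA_DONE remaining=0 emitted=6 chunks_done=0
Byte 9 = 0x0D: mode=DATA_CR remaining=0 emitted=6 chunks_done=0
Byte 10 = 0x0A: mode=SIZE remaining=0 emitted=6 chunks_done=1
Byte 11 = '1': mode=SIZE remaining=0 emitted=6 chunks_done=1
Byte 12 = 0x0D: mode=SIZE_CR remaining=0 emitted=6 chunks_done=1
Byte 13 = 0x0A: mode=DATA remaining=1 emitted=6 chunks_done=1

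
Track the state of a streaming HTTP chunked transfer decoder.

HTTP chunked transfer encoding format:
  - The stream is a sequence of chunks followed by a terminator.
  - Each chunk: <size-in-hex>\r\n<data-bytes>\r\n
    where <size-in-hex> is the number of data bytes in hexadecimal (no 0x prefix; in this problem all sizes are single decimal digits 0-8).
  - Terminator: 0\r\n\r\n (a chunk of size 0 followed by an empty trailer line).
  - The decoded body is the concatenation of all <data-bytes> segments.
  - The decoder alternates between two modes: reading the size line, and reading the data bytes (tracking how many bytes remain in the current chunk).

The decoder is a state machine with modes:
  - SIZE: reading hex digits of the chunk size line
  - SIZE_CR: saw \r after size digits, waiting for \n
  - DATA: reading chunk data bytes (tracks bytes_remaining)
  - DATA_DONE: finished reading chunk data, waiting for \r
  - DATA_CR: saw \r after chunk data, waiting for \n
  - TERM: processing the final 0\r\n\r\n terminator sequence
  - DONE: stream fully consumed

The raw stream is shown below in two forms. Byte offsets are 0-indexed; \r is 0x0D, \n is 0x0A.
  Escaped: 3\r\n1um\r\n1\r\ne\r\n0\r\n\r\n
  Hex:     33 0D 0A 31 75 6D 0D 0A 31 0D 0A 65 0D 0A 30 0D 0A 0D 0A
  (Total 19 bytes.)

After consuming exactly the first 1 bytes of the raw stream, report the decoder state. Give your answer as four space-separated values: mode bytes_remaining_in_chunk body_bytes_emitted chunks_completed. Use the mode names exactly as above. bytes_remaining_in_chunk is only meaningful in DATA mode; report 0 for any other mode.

Byte 0 = '3': mode=SIZE remaining=0 emitted=0 chunks_done=0

Answer: SIZE 0 0 0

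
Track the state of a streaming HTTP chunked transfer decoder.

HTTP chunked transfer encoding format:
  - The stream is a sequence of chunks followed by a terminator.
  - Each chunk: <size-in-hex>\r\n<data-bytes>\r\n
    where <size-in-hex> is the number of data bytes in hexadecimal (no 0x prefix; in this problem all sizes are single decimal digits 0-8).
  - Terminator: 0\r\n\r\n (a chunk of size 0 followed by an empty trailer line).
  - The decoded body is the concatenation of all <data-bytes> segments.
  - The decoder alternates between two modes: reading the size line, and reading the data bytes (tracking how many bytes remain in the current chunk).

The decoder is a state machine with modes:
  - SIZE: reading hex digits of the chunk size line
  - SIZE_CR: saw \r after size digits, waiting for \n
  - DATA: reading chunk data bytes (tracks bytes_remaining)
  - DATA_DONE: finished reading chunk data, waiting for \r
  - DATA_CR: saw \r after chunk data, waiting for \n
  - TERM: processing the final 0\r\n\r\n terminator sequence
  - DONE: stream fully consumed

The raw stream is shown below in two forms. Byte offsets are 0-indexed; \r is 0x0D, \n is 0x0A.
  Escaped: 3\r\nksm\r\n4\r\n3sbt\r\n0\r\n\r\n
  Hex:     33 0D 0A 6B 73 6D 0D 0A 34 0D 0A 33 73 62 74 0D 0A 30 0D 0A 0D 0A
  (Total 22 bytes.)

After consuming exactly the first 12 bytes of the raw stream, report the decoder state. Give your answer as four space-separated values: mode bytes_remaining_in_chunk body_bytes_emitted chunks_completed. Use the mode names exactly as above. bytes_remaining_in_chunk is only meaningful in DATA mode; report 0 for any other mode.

Byte 0 = '3': mode=SIZE remaining=0 emitted=0 chunks_done=0
Byte 1 = 0x0D: mode=SIZE_CR remaining=0 emitted=0 chunks_done=0
Byte 2 = 0x0A: mode=DATA remaining=3 emitted=0 chunks_done=0
Byte 3 = 'k': mode=DATA remaining=2 emitted=1 chunks_done=0
Byte 4 = 's': mode=DATA remaining=1 emitted=2 chunks_done=0
Byte 5 = 'm': mode=DATA_DONE remaining=0 emitted=3 chunks_done=0
Byte 6 = 0x0D: mode=DATA_CR remaining=0 emitted=3 chunks_done=0
Byte 7 = 0x0A: mode=SIZE remaining=0 emitted=3 chunks_done=1
Byte 8 = '4': mode=SIZE remaining=0 emitted=3 chunks_done=1
Byte 9 = 0x0D: mode=SIZE_CR remaining=0 emitted=3 chunks_done=1
Byte 10 = 0x0A: mode=DATA remaining=4 emitted=3 chunks_done=1
Byte 11 = '3': mode=DATA remaining=3 emitted=4 chunks_done=1

Answer: DATA 3 4 1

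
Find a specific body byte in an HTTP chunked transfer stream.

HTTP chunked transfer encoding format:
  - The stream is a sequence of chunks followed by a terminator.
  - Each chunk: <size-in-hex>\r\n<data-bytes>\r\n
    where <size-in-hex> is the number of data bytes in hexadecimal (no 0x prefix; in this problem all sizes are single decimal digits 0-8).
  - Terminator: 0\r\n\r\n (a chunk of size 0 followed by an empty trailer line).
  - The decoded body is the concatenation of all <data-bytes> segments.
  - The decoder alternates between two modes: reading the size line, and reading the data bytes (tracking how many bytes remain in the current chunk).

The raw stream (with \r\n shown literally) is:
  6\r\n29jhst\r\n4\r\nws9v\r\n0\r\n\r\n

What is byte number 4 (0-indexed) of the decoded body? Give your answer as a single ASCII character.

Answer: s

Derivation:
Chunk 1: stream[0..1]='6' size=0x6=6, data at stream[3..9]='29jhst' -> body[0..6], body so far='29jhst'
Chunk 2: stream[11..12]='4' size=0x4=4, data at stream[14..18]='ws9v' -> body[6..10], body so far='29jhstws9v'
Chunk 3: stream[20..21]='0' size=0 (terminator). Final body='29jhstws9v' (10 bytes)
Body byte 4 = 's'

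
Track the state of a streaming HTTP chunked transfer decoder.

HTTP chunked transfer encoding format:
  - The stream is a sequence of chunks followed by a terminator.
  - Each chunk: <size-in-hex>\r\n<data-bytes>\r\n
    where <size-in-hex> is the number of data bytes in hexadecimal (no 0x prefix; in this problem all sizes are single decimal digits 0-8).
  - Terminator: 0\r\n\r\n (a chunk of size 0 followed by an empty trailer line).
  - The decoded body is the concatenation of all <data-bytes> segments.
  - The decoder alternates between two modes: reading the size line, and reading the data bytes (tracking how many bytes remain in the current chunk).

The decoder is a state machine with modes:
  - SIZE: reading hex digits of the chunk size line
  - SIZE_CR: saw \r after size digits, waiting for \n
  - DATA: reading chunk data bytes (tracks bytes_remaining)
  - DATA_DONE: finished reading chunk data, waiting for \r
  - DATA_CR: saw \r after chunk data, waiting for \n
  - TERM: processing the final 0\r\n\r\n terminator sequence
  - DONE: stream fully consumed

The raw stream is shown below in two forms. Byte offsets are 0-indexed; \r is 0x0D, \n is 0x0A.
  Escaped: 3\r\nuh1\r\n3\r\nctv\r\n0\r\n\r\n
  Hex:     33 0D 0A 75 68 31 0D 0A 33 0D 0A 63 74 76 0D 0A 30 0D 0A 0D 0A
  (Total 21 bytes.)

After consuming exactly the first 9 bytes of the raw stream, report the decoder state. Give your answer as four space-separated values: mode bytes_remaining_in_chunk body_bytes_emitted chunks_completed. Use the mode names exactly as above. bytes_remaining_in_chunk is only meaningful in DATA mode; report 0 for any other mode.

Byte 0 = '3': mode=SIZE remaining=0 emitted=0 chunks_done=0
Byte 1 = 0x0D: mode=SIZE_CR remaining=0 emitted=0 chunks_done=0
Byte 2 = 0x0A: mode=DATA remaining=3 emitted=0 chunks_done=0
Byte 3 = 'u': mode=DATA remaining=2 emitted=1 chunks_done=0
Byte 4 = 'h': mode=DATA remaining=1 emitted=2 chunks_done=0
Byte 5 = '1': mode=DATA_DONE remaining=0 emitted=3 chunks_done=0
Byte 6 = 0x0D: mode=DATA_CR remaining=0 emitted=3 chunks_done=0
Byte 7 = 0x0A: mode=SIZE remaining=0 emitted=3 chunks_done=1
Byte 8 = '3': mode=SIZE remaining=0 emitted=3 chunks_done=1

Answer: SIZE 0 3 1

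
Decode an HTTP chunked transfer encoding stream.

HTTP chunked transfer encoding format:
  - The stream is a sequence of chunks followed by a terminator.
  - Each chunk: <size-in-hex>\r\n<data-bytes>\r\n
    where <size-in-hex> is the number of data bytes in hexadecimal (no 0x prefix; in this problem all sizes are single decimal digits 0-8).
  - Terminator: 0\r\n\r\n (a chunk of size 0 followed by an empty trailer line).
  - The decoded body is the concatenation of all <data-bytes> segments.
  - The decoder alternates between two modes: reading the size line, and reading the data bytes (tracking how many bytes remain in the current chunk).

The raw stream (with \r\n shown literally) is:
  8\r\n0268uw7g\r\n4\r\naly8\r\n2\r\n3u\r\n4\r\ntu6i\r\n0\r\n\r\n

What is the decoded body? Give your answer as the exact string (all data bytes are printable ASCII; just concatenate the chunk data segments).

Answer: 0268uw7galy83utu6i

Derivation:
Chunk 1: stream[0..1]='8' size=0x8=8, data at stream[3..11]='0268uw7g' -> body[0..8], body so far='0268uw7g'
Chunk 2: stream[13..14]='4' size=0x4=4, data at stream[16..20]='aly8' -> body[8..12], body so far='0268uw7galy8'
Chunk 3: stream[22..23]='2' size=0x2=2, data at stream[25..27]='3u' -> body[12..14], body so far='0268uw7galy83u'
Chunk 4: stream[29..30]='4' size=0x4=4, data at stream[32..36]='tu6i' -> body[14..18], body so far='0268uw7galy83utu6i'
Chunk 5: stream[38..39]='0' size=0 (terminator). Final body='0268uw7galy83utu6i' (18 bytes)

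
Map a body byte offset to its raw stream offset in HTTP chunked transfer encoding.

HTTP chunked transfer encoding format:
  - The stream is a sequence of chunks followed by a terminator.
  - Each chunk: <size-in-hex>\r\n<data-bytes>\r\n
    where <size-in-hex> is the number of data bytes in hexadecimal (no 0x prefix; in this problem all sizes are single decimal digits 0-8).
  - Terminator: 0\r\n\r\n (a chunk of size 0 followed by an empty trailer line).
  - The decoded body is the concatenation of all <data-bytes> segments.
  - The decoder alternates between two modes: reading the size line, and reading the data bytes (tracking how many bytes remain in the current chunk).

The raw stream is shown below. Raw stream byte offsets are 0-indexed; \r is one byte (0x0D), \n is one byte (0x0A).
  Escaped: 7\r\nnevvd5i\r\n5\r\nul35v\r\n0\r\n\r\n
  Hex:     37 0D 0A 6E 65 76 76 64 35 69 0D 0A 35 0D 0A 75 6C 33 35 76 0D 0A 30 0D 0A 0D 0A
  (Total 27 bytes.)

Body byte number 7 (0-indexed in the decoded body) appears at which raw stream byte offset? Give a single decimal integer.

Answer: 15

Derivation:
Chunk 1: stream[0..1]='7' size=0x7=7, data at stream[3..10]='nevvd5i' -> body[0..7], body so far='nevvd5i'
Chunk 2: stream[12..13]='5' size=0x5=5, data at stream[15..20]='ul35v' -> body[7..12], body so far='nevvd5iul35v'
Chunk 3: stream[22..23]='0' size=0 (terminator). Final body='nevvd5iul35v' (12 bytes)
Body byte 7 at stream offset 15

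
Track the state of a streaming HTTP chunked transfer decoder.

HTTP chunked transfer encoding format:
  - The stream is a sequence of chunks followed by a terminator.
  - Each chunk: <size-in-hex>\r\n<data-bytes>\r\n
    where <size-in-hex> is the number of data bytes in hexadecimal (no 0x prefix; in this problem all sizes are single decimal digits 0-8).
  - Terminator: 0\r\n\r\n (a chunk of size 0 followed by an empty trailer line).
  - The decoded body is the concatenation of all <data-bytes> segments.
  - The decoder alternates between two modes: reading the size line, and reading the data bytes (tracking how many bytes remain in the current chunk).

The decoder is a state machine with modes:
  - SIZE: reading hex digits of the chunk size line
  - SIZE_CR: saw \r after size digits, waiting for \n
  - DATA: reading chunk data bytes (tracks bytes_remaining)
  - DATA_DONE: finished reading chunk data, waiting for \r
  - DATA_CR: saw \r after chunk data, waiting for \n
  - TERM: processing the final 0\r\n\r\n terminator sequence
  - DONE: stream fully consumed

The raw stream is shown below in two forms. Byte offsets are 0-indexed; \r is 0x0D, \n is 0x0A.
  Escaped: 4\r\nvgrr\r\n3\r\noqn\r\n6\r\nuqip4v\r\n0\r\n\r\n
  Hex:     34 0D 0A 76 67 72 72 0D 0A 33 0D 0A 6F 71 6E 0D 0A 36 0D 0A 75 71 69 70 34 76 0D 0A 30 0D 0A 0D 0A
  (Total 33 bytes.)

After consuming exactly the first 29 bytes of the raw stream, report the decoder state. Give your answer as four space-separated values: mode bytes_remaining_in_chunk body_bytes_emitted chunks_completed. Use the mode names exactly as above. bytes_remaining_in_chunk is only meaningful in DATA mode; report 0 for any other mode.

Byte 0 = '4': mode=SIZE remaining=0 emitted=0 chunks_done=0
Byte 1 = 0x0D: mode=SIZE_CR remaining=0 emitted=0 chunks_done=0
Byte 2 = 0x0A: mode=DATA remaining=4 emitted=0 chunks_done=0
Byte 3 = 'v': mode=DATA remaining=3 emitted=1 chunks_done=0
Byte 4 = 'g': mode=DATA remaining=2 emitted=2 chunks_done=0
Byte 5 = 'r': mode=DATA remaining=1 emitted=3 chunks_done=0
Byte 6 = 'r': mode=DATA_DONE remaining=0 emitted=4 chunks_done=0
Byte 7 = 0x0D: mode=DATA_CR remaining=0 emitted=4 chunks_done=0
Byte 8 = 0x0A: mode=SIZE remaining=0 emitted=4 chunks_done=1
Byte 9 = '3': mode=SIZE remaining=0 emitted=4 chunks_done=1
Byte 10 = 0x0D: mode=SIZE_CR remaining=0 emitted=4 chunks_done=1
Byte 11 = 0x0A: mode=DATA remaining=3 emitted=4 chunks_done=1
Byte 12 = 'o': mode=DATA remaining=2 emitted=5 chunks_done=1
Byte 13 = 'q': mode=DATA remaining=1 emitted=6 chunks_done=1
Byte 14 = 'n': mode=DATA_DONE remaining=0 emitted=7 chunks_done=1
Byte 15 = 0x0D: mode=DATA_CR remaining=0 emitted=7 chunks_done=1
Byte 16 = 0x0A: mode=SIZE remaining=0 emitted=7 chunks_done=2
Byte 17 = '6': mode=SIZE remaining=0 emitted=7 chunks_done=2
Byte 18 = 0x0D: mode=SIZE_CR remaining=0 emitted=7 chunks_done=2
Byte 19 = 0x0A: mode=DATA remaining=6 emitted=7 chunks_done=2
Byte 20 = 'u': mode=DATA remaining=5 emitted=8 chunks_done=2
Byte 21 = 'q': mode=DATA remaining=4 emitted=9 chunks_done=2
Byte 22 = 'i': mode=DATA remaining=3 emitted=10 chunks_done=2
Byte 23 = 'p': mode=DATA remaining=2 emitted=11 chunks_done=2
Byte 24 = '4': mode=DATA remaining=1 emitted=12 chunks_done=2
Byte 25 = 'v': mode=DATA_DONE remaining=0 emitted=13 chunks_done=2
Byte 26 = 0x0D: mode=DATA_CR remaining=0 emitted=13 chunks_done=2
Byte 27 = 0x0A: mode=SIZE remaining=0 emitted=13 chunks_done=3
Byte 28 = '0': mode=SIZE remaining=0 emitted=13 chunks_done=3

Answer: SIZE 0 13 3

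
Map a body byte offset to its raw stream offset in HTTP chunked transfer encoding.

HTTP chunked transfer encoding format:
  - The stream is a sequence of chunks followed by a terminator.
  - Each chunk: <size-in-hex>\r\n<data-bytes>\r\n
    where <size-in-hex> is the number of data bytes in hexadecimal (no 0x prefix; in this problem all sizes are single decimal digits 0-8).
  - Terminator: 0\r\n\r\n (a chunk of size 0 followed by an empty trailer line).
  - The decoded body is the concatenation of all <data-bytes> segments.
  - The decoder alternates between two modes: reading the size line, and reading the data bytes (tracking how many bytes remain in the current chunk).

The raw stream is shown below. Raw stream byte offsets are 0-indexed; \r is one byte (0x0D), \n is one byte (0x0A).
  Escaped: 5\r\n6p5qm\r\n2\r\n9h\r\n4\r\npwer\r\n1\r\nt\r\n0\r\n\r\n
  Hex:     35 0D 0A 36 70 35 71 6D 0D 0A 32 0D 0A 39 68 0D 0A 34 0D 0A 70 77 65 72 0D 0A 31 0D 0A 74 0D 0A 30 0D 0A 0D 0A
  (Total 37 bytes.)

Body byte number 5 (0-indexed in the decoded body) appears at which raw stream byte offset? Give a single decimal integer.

Answer: 13

Derivation:
Chunk 1: stream[0..1]='5' size=0x5=5, data at stream[3..8]='6p5qm' -> body[0..5], body so far='6p5qm'
Chunk 2: stream[10..11]='2' size=0x2=2, data at stream[13..15]='9h' -> body[5..7], body so far='6p5qm9h'
Chunk 3: stream[17..18]='4' size=0x4=4, data at stream[20..24]='pwer' -> body[7..11], body so far='6p5qm9hpwer'
Chunk 4: stream[26..27]='1' size=0x1=1, data at stream[29..30]='t' -> body[11..12], body so far='6p5qm9hpwert'
Chunk 5: stream[32..33]='0' size=0 (terminator). Final body='6p5qm9hpwert' (12 bytes)
Body byte 5 at stream offset 13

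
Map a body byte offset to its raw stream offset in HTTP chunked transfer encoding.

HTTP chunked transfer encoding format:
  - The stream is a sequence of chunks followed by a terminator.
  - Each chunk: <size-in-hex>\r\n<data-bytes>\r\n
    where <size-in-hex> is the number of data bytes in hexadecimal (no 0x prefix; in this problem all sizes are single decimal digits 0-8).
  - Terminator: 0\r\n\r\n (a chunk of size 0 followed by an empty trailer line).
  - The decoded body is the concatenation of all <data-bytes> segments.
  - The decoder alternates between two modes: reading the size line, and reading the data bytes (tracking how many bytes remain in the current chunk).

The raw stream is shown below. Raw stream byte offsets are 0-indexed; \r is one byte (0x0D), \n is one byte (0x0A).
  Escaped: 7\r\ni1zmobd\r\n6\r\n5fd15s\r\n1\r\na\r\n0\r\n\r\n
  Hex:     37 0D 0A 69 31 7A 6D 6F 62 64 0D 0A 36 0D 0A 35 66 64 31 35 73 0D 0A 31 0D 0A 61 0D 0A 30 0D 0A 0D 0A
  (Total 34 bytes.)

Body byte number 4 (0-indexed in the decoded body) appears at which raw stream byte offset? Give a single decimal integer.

Answer: 7

Derivation:
Chunk 1: stream[0..1]='7' size=0x7=7, data at stream[3..10]='i1zmobd' -> body[0..7], body so far='i1zmobd'
Chunk 2: stream[12..13]='6' size=0x6=6, data at stream[15..21]='5fd15s' -> body[7..13], body so far='i1zmobd5fd15s'
Chunk 3: stream[23..24]='1' size=0x1=1, data at stream[26..27]='a' -> body[13..14], body so far='i1zmobd5fd15sa'
Chunk 4: stream[29..30]='0' size=0 (terminator). Final body='i1zmobd5fd15sa' (14 bytes)
Body byte 4 at stream offset 7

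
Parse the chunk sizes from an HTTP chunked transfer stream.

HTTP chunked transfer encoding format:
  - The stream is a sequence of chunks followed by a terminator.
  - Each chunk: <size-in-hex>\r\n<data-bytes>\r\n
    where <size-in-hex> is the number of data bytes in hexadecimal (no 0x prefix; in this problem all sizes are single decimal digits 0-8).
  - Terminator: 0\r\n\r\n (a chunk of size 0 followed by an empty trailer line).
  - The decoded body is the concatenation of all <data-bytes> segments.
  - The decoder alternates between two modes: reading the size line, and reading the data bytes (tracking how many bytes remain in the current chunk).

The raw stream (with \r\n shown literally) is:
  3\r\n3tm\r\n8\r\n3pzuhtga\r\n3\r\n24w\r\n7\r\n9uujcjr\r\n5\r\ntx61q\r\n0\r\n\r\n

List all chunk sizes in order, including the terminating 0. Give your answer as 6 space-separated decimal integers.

Chunk 1: stream[0..1]='3' size=0x3=3, data at stream[3..6]='3tm' -> body[0..3], body so far='3tm'
Chunk 2: stream[8..9]='8' size=0x8=8, data at stream[11..19]='3pzuhtga' -> body[3..11], body so far='3tm3pzuhtga'
Chunk 3: stream[21..22]='3' size=0x3=3, data at stream[24..27]='24w' -> body[11..14], body so far='3tm3pzuhtga24w'
Chunk 4: stream[29..30]='7' size=0x7=7, data at stream[32..39]='9uujcjr' -> body[14..21], body so far='3tm3pzuhtga24w9uujcjr'
Chunk 5: stream[41..42]='5' size=0x5=5, data at stream[44..49]='tx61q' -> body[21..26], body so far='3tm3pzuhtga24w9uujcjrtx61q'
Chunk 6: stream[51..52]='0' size=0 (terminator). Final body='3tm3pzuhtga24w9uujcjrtx61q' (26 bytes)

Answer: 3 8 3 7 5 0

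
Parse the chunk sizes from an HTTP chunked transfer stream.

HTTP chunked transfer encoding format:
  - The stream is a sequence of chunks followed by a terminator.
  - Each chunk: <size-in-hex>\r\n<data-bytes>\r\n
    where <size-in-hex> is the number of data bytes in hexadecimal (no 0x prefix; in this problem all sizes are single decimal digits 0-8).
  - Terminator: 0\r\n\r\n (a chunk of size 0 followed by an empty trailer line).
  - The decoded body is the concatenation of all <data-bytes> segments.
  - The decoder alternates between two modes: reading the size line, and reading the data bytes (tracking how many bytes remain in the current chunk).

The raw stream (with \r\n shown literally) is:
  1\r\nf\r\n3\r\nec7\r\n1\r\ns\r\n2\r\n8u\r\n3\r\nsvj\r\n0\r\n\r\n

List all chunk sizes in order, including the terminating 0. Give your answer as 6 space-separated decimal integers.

Answer: 1 3 1 2 3 0

Derivation:
Chunk 1: stream[0..1]='1' size=0x1=1, data at stream[3..4]='f' -> body[0..1], body so far='f'
Chunk 2: stream[6..7]='3' size=0x3=3, data at stream[9..12]='ec7' -> body[1..4], body so far='fec7'
Chunk 3: stream[14..15]='1' size=0x1=1, data at stream[17..18]='s' -> body[4..5], body so far='fec7s'
Chunk 4: stream[20..21]='2' size=0x2=2, data at stream[23..25]='8u' -> body[5..7], body so far='fec7s8u'
Chunk 5: stream[27..28]='3' size=0x3=3, data at stream[30..33]='svj' -> body[7..10], body so far='fec7s8usvj'
Chunk 6: stream[35..36]='0' size=0 (terminator). Final body='fec7s8usvj' (10 bytes)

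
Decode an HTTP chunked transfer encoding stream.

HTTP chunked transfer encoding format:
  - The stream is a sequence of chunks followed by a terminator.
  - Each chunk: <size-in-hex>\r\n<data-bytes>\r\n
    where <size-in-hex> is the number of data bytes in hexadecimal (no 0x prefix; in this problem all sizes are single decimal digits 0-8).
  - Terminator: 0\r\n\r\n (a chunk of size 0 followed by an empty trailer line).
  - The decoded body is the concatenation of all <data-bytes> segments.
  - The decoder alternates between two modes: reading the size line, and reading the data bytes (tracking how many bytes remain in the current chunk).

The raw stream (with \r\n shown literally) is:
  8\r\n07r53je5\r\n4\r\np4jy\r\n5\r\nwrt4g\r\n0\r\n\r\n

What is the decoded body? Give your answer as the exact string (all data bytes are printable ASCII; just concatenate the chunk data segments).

Answer: 07r53je5p4jywrt4g

Derivation:
Chunk 1: stream[0..1]='8' size=0x8=8, data at stream[3..11]='07r53je5' -> body[0..8], body so far='07r53je5'
Chunk 2: stream[13..14]='4' size=0x4=4, data at stream[16..20]='p4jy' -> body[8..12], body so far='07r53je5p4jy'
Chunk 3: stream[22..23]='5' size=0x5=5, data at stream[25..30]='wrt4g' -> body[12..17], body so far='07r53je5p4jywrt4g'
Chunk 4: stream[32..33]='0' size=0 (terminator). Final body='07r53je5p4jywrt4g' (17 bytes)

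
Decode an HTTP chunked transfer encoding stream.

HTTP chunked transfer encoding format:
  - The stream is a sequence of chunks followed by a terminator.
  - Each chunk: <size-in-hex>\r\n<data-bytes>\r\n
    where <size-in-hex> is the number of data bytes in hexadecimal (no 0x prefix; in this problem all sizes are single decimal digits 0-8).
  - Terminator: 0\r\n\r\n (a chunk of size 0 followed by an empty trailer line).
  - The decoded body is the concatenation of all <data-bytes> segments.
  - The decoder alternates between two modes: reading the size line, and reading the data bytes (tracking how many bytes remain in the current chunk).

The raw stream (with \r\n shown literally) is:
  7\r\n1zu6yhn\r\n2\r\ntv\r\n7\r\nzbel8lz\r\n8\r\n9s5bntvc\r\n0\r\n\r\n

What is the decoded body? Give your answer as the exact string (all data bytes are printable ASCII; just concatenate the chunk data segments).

Answer: 1zu6yhntvzbel8lz9s5bntvc

Derivation:
Chunk 1: stream[0..1]='7' size=0x7=7, data at stream[3..10]='1zu6yhn' -> body[0..7], body so far='1zu6yhn'
Chunk 2: stream[12..13]='2' size=0x2=2, data at stream[15..17]='tv' -> body[7..9], body so far='1zu6yhntv'
Chunk 3: stream[19..20]='7' size=0x7=7, data at stream[22..29]='zbel8lz' -> body[9..16], body so far='1zu6yhntvzbel8lz'
Chunk 4: stream[31..32]='8' size=0x8=8, data at stream[34..42]='9s5bntvc' -> body[16..24], body so far='1zu6yhntvzbel8lz9s5bntvc'
Chunk 5: stream[44..45]='0' size=0 (terminator). Final body='1zu6yhntvzbel8lz9s5bntvc' (24 bytes)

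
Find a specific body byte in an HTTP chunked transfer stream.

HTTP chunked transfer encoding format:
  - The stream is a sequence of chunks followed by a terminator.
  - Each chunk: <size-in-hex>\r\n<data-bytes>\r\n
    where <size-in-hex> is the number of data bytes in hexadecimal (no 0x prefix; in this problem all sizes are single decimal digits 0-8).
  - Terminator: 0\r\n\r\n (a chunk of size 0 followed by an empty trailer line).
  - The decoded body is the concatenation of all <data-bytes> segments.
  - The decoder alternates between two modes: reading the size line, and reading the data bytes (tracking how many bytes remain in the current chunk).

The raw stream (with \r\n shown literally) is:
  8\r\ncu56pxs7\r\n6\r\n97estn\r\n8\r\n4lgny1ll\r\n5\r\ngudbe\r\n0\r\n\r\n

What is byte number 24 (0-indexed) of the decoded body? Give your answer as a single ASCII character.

Answer: d

Derivation:
Chunk 1: stream[0..1]='8' size=0x8=8, data at stream[3..11]='cu56pxs7' -> body[0..8], body so far='cu56pxs7'
Chunk 2: stream[13..14]='6' size=0x6=6, data at stream[16..22]='97estn' -> body[8..14], body so far='cu56pxs797estn'
Chunk 3: stream[24..25]='8' size=0x8=8, data at stream[27..35]='4lgny1ll' -> body[14..22], body so far='cu56pxs797estn4lgny1ll'
Chunk 4: stream[37..38]='5' size=0x5=5, data at stream[40..45]='gudbe' -> body[22..27], body so far='cu56pxs797estn4lgny1llgudbe'
Chunk 5: stream[47..48]='0' size=0 (terminator). Final body='cu56pxs797estn4lgny1llgudbe' (27 bytes)
Body byte 24 = 'd'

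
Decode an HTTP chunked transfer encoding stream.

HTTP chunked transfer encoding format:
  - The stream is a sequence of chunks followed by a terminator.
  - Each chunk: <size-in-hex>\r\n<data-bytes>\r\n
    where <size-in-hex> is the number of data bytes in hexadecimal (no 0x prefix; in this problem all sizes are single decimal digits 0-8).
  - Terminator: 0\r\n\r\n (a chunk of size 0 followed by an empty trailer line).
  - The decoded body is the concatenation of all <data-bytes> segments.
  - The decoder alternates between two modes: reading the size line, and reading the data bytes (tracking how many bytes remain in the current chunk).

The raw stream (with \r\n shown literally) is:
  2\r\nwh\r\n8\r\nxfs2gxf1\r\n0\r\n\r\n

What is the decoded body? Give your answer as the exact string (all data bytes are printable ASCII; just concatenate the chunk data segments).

Chunk 1: stream[0..1]='2' size=0x2=2, data at stream[3..5]='wh' -> body[0..2], body so far='wh'
Chunk 2: stream[7..8]='8' size=0x8=8, data at stream[10..18]='xfs2gxf1' -> body[2..10], body so far='whxfs2gxf1'
Chunk 3: stream[20..21]='0' size=0 (terminator). Final body='whxfs2gxf1' (10 bytes)

Answer: whxfs2gxf1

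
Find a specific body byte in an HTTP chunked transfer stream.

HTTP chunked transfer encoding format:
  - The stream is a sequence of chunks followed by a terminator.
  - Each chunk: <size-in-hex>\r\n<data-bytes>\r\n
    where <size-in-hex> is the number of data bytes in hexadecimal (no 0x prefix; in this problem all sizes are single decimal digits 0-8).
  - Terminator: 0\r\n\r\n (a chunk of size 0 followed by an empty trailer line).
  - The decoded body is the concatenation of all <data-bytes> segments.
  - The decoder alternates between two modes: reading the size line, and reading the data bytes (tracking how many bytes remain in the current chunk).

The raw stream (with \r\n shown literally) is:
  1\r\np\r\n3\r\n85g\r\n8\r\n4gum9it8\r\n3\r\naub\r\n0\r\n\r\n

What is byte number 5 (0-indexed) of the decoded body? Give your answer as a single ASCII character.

Chunk 1: stream[0..1]='1' size=0x1=1, data at stream[3..4]='p' -> body[0..1], body so far='p'
Chunk 2: stream[6..7]='3' size=0x3=3, data at stream[9..12]='85g' -> body[1..4], body so far='p85g'
Chunk 3: stream[14..15]='8' size=0x8=8, data at stream[17..25]='4gum9it8' -> body[4..12], body so far='p85g4gum9it8'
Chunk 4: stream[27..28]='3' size=0x3=3, data at stream[30..33]='aub' -> body[12..15], body so far='p85g4gum9it8aub'
Chunk 5: stream[35..36]='0' size=0 (terminator). Final body='p85g4gum9it8aub' (15 bytes)
Body byte 5 = 'g'

Answer: g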